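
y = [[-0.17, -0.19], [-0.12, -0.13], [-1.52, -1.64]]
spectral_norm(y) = 2.26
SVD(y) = [[-0.11, -0.99],[-0.08, -0.07],[-0.99, 0.12]] @ diag([2.257494220615964, 0.004454647631499875]) @ [[0.68, 0.73], [-0.73, 0.68]]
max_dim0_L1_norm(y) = 1.96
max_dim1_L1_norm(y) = 3.16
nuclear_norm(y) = 2.26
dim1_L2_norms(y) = [0.25, 0.18, 2.24]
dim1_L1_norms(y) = [0.36, 0.25, 3.16]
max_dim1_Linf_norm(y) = 1.64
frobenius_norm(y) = 2.26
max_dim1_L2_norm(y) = 2.24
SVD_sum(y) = [[-0.17, -0.19], [-0.12, -0.13], [-1.52, -1.64]] + [[0.00, -0.00], [0.0, -0.00], [-0.00, 0.00]]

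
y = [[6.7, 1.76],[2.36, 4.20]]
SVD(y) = [[-0.86,  -0.51], [-0.51,  0.86]] @ diag([7.867835662019752, 3.048665608991947]) @ [[-0.88, -0.47], [-0.47, 0.88]]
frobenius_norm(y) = 8.44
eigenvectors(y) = [[0.84, -0.44],[0.54, 0.9]]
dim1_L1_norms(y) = [8.46, 6.56]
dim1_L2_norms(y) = [6.93, 4.82]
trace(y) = 10.90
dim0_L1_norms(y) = [9.06, 5.96]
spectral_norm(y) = 7.87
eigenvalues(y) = [7.84, 3.06]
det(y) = 23.99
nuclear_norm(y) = 10.92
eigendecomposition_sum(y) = [[5.97, 2.89], [3.87, 1.87]] + [[0.73,  -1.13], [-1.51,  2.33]]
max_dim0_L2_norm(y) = 7.1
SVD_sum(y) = [[5.97, 3.15], [3.58, 1.89]] + [[0.73, -1.39], [-1.22, 2.31]]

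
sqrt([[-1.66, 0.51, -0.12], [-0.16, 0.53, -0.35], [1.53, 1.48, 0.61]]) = [[-0.04+1.27j, (0.2-0.32j), (-0.06+0.02j)],  [(-0.1-0.04j), (0.87+0.01j), -0.20-0.00j],  [0.64-0.85j, (0.91+0.21j), (0.91-0.01j)]]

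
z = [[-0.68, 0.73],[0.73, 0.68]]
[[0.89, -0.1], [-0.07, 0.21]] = z@[[-0.66, 0.22], [0.6, 0.07]]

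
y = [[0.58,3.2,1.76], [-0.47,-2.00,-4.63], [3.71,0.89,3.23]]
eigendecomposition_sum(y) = [[0.86+0.73j, 0.78+0.33j, 0.16+0.93j], [-0.82+1.93j, -0.16+1.56j, (-1.57+0.79j)], [(1.62-1.62j), (0.79-1.52j), (1.92-0.16j)]] + [[0.86-0.73j,0.78-0.33j,0.16-0.93j], [(-0.82-1.93j),(-0.16-1.56j),-1.57-0.79j], [1.62+1.62j,0.79+1.52j,(1.92+0.16j)]] + [[(-1.14+0j), (1.65+0j), (1.45+0j)],  [1.17-0.00j, (-1.69-0j), (-1.48-0j)],  [(0.48-0j), (-0.69-0j), (-0.61-0j)]]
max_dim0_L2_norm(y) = 5.91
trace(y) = 1.81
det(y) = -39.14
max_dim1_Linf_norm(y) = 4.63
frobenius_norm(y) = 8.02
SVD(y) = [[-0.43,0.53,-0.74],[0.66,-0.37,-0.65],[-0.62,-0.76,-0.19]] @ diag([7.23114825305113, 2.9393725070640206, 1.8415982751707138]) @ [[-0.39,-0.45,-0.80], [-0.80,0.59,0.06], [-0.45,-0.67,0.59]]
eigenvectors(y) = [[0.03+0.34j, (0.03-0.34j), (-0.67+0j)],[(-0.59+0.24j), -0.59-0.24j, 0.69+0.00j],[0.69+0.00j, 0.69-0.00j, 0.28+0.00j]]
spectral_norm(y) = 7.23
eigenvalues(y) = [(2.62+2.12j), (2.62-2.12j), (-3.44+0j)]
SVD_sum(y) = [[1.21, 1.38, 2.47], [-1.89, -2.15, -3.86], [1.75, 1.99, 3.58]] + [[-1.24, 0.92, 0.1],[0.88, -0.65, -0.07],[1.80, -1.34, -0.14]] + [[0.61, 0.91, -0.8], [0.54, 0.80, -0.71], [0.16, 0.23, -0.21]]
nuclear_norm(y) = 12.01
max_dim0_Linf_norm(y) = 4.63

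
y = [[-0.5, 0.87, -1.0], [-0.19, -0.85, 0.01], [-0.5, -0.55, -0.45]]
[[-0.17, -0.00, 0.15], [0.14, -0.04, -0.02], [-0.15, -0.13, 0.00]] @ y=[[0.01, -0.23, 0.1], [-0.05, 0.17, -0.13], [0.10, -0.02, 0.15]]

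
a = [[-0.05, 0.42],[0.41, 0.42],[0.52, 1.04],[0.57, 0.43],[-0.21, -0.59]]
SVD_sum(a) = [[0.17, 0.29], [0.29, 0.49], [0.59, 1.00], [0.34, 0.57], [-0.31, -0.53]] + [[-0.22, 0.13],  [0.12, -0.07],  [-0.07, 0.04],  [0.23, -0.14],  [0.10, -0.06]]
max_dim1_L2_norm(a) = 1.16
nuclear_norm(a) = 2.04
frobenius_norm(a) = 1.67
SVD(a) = [[0.21, -0.61], [0.35, 0.33], [0.72, -0.20], [0.41, 0.64], [-0.38, 0.28]] @ diag([1.611601356143687, 0.42443028741576444]) @ [[0.51, 0.86], [0.86, -0.51]]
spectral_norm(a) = 1.61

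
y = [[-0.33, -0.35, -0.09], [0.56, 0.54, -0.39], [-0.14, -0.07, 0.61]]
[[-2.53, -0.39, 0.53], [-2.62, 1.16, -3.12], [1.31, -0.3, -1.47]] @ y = [[0.54, 0.64, 0.7], [1.95, 1.76, -2.12], [-0.39, -0.52, -0.9]]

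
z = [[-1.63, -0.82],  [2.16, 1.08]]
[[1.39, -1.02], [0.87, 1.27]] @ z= [[-4.47, -2.24], [1.33, 0.66]]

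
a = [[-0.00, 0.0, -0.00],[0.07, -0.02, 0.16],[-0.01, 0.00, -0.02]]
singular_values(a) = [0.18, 0.0, 0.0]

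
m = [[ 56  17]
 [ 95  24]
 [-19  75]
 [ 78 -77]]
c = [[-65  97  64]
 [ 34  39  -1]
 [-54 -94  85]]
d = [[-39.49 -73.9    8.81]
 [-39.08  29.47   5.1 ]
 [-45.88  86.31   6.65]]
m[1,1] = 24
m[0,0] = 56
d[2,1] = 86.31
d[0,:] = [-39.49, -73.9, 8.81]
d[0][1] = -73.9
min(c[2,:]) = -94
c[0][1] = 97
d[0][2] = 8.81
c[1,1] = 39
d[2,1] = 86.31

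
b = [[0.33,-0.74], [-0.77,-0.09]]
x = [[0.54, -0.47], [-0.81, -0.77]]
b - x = [[-0.21, -0.27], [0.04, 0.68]]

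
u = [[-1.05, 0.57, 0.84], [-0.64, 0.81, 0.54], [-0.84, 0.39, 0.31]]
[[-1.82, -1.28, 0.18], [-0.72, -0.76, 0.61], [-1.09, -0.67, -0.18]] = u @ [[1.29, 0.48, 0.96],[0.90, 0.12, 1.05],[-1.16, -1.01, 0.70]]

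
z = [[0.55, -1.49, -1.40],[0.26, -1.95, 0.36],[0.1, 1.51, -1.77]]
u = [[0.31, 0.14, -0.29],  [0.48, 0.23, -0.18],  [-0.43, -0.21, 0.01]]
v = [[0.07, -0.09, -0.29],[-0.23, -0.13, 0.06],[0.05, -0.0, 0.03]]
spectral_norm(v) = 0.33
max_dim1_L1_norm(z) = 3.44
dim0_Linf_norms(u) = [0.48, 0.23, 0.29]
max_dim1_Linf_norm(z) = 1.95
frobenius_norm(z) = 3.73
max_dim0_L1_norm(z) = 4.95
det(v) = -0.00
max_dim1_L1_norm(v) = 0.45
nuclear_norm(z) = 5.23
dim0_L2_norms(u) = [0.72, 0.34, 0.34]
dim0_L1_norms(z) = [0.91, 4.95, 3.53]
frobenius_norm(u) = 0.86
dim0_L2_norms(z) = [0.62, 2.88, 2.29]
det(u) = -0.00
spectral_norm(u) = 0.83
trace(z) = -3.17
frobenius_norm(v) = 0.42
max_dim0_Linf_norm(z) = 1.95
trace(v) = -0.03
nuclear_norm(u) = 1.06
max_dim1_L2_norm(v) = 0.31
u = z @ v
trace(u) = 0.55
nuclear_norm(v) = 0.62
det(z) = 0.04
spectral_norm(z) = 2.98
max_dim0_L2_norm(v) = 0.3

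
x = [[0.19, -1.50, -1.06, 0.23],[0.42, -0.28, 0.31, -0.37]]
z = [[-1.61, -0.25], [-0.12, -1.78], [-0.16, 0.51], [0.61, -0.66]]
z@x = [[-0.41, 2.48, 1.63, -0.28], [-0.77, 0.68, -0.42, 0.63], [0.18, 0.1, 0.33, -0.23], [-0.16, -0.73, -0.85, 0.38]]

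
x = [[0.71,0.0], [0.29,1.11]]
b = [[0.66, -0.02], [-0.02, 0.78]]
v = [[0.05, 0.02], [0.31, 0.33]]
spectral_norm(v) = 0.46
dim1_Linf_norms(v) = [0.05, 0.33]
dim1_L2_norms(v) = [0.05, 0.45]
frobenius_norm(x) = 1.35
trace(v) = 0.38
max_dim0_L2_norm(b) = 0.78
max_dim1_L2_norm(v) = 0.45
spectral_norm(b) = 0.78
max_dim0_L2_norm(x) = 1.11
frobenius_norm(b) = 1.02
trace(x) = 1.82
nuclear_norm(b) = 1.44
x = b + v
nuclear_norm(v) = 0.48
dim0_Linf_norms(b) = [0.66, 0.78]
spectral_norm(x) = 1.17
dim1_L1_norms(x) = [0.71, 1.4]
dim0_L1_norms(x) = [1.0, 1.11]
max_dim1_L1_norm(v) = 0.64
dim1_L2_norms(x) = [0.71, 1.15]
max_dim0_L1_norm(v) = 0.36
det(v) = 0.01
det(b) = 0.51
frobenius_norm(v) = 0.46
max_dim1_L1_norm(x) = 1.4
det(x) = 0.79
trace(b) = 1.44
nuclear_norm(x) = 1.84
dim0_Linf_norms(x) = [0.71, 1.11]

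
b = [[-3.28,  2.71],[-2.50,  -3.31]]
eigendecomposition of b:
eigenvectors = [[(0.72+0j), (0.72-0j)],  [-0.00+0.69j, -0.00-0.69j]]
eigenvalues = [(-3.3+2.6j), (-3.3-2.6j)]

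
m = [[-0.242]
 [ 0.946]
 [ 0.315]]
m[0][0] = -0.242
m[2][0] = 0.315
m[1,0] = 0.946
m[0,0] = -0.242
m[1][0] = 0.946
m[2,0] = 0.315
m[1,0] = 0.946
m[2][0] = 0.315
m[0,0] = -0.242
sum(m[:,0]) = 1.019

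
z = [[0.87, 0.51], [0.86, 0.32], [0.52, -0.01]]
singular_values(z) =[1.44, 0.25]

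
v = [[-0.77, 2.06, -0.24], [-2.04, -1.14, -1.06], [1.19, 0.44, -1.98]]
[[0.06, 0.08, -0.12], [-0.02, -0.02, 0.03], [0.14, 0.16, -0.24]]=v @ [[0.02, 0.02, -0.03],[0.03, 0.04, -0.06],[-0.05, -0.06, 0.09]]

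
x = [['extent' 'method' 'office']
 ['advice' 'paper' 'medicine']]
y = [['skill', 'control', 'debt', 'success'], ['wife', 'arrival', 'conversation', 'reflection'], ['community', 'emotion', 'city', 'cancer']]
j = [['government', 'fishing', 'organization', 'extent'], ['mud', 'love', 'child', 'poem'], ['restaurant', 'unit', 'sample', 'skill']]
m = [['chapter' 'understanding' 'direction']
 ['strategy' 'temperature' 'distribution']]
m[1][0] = 'strategy'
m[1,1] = 'temperature'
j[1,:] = ['mud', 'love', 'child', 'poem']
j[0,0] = 'government'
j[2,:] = ['restaurant', 'unit', 'sample', 'skill']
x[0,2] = 'office'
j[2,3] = 'skill'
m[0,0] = 'chapter'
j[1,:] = ['mud', 'love', 'child', 'poem']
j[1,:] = ['mud', 'love', 'child', 'poem']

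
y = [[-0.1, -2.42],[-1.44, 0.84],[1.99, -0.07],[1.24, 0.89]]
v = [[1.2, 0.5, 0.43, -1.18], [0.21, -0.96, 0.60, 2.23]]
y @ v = [[-0.63,2.27,-1.5,-5.28],[-1.55,-1.53,-0.12,3.57],[2.37,1.06,0.81,-2.50],[1.67,-0.23,1.07,0.52]]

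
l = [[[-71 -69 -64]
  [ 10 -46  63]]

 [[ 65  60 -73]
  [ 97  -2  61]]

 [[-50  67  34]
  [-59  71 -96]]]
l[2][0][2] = 34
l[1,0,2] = -73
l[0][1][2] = 63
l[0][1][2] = 63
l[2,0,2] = 34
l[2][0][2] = 34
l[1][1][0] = 97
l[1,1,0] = 97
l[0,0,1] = -69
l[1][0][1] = 60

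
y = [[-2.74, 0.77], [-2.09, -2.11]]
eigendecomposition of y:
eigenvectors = [[-0.13+0.50j, (-0.13-0.5j)], [-0.85+0.00j, (-0.85-0j)]]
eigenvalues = [(-2.43+1.23j), (-2.43-1.23j)]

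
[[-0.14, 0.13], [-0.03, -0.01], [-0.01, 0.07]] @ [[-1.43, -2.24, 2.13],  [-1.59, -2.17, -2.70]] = [[-0.01, 0.03, -0.65], [0.06, 0.09, -0.04], [-0.1, -0.13, -0.21]]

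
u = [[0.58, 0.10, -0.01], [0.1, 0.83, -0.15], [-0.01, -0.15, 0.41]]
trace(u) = 1.82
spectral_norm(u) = 0.91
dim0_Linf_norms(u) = [0.58, 0.83, 0.41]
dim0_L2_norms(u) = [0.59, 0.85, 0.44]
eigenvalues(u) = [0.91, 0.55, 0.36]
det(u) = 0.18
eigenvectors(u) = [[0.29, 0.95, -0.10], [0.92, -0.24, 0.32], [-0.28, 0.19, 0.94]]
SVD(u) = [[-0.29, 0.95, -0.1], [-0.92, -0.24, 0.32], [0.28, 0.19, 0.94]] @ diag([0.907625156445167, 0.5526307932760149, 0.3597440502788183]) @ [[-0.29, -0.92, 0.28], [0.95, -0.24, 0.19], [-0.1, 0.32, 0.94]]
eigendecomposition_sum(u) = [[0.08,0.24,-0.07],[0.24,0.76,-0.23],[-0.07,-0.23,0.07]] + [[0.5, -0.13, 0.1], [-0.13, 0.03, -0.03], [0.1, -0.03, 0.02]] + [[0.00,  -0.01,  -0.04], [-0.01,  0.04,  0.11], [-0.04,  0.11,  0.32]]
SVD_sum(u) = [[0.08, 0.24, -0.07], [0.24, 0.76, -0.23], [-0.07, -0.23, 0.07]] + [[0.50, -0.13, 0.1], [-0.13, 0.03, -0.03], [0.1, -0.03, 0.02]] + [[0.00, -0.01, -0.04],[-0.01, 0.04, 0.11],[-0.04, 0.11, 0.32]]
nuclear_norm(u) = 1.82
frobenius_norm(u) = 1.12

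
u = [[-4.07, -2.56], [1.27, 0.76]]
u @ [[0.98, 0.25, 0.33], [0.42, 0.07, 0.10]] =[[-5.06, -1.2, -1.60], [1.56, 0.37, 0.5]]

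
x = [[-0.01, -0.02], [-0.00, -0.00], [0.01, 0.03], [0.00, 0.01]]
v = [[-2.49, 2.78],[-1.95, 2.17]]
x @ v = [[0.06, -0.07], [0.00, 0.0], [-0.08, 0.09], [-0.02, 0.02]]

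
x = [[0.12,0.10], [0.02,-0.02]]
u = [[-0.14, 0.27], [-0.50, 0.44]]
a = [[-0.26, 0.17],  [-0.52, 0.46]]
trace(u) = 0.30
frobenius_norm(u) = 0.73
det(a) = -0.03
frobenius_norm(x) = 0.16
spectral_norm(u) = 0.73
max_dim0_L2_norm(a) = 0.58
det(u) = 0.07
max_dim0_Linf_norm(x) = 0.12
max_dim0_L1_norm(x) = 0.14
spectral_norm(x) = 0.16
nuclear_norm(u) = 0.83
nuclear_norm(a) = 0.80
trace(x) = 0.10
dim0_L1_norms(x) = [0.14, 0.12]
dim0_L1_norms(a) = [0.78, 0.63]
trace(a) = 0.20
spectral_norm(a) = 0.76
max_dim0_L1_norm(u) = 0.71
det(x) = -0.00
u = x + a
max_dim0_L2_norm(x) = 0.12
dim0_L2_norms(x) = [0.12, 0.1]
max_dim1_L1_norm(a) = 0.98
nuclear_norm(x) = 0.18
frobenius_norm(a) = 0.76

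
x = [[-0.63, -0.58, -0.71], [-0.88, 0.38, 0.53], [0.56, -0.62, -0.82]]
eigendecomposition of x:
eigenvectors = [[-0.72, -0.03, -0.10], [-0.63, 0.79, -0.74], [0.28, -0.62, 0.66]]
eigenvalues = [-0.86, -0.0, -0.21]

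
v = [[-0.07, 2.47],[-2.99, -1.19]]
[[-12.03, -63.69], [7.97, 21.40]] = v @ [[-0.72, 3.07], [-4.89, -25.70]]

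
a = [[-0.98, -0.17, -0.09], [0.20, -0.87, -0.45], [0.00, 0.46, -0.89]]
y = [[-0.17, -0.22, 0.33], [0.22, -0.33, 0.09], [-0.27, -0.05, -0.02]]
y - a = [[0.81, -0.05, 0.42], [0.02, 0.54, 0.54], [-0.27, -0.51, 0.87]]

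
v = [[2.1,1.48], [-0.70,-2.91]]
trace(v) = -0.81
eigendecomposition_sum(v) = [[1.97,  0.61], [-0.29,  -0.09]] + [[0.13, 0.87],[-0.41, -2.82]]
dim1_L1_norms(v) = [3.58, 3.61]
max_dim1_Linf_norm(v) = 2.91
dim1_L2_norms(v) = [2.57, 2.99]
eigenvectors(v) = [[0.99, -0.29], [-0.14, 0.96]]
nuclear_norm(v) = 5.07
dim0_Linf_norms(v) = [2.1, 2.91]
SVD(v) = [[-0.63, 0.77], [0.77, 0.63]] @ diag([3.6979866072696606, 1.3723684098864364]) @ [[-0.51, -0.86], [0.86, -0.51]]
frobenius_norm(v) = 3.94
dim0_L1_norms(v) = [2.8, 4.39]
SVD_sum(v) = [[1.18, 2.02], [-1.45, -2.47]] + [[0.92,-0.54],[0.75,-0.44]]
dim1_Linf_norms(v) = [2.1, 2.91]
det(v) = -5.08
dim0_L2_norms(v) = [2.21, 3.26]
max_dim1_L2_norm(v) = 2.99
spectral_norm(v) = 3.70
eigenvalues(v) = [1.88, -2.69]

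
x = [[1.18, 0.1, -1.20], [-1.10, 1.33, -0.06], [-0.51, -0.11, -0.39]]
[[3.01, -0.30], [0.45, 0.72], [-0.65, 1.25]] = x @ [[1.57, -1.40], [1.60, -0.67], [-0.83, -1.18]]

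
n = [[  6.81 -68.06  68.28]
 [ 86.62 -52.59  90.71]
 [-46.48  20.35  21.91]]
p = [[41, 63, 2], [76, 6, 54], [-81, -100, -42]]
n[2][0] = -46.48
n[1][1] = -52.59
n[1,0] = 86.62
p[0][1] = 63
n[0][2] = 68.28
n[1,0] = 86.62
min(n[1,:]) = -52.59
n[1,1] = -52.59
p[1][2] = 54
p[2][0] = -81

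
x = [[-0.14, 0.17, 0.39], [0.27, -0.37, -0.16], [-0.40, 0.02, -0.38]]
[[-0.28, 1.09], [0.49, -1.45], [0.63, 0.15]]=x @ [[-1.46, -1.45], [-2.29, 2.32], [-0.25, 1.26]]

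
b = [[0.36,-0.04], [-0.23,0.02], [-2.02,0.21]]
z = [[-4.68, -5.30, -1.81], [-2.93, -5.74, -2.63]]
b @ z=[[-1.57, -1.68, -0.55], [1.02, 1.10, 0.36], [8.84, 9.50, 3.1]]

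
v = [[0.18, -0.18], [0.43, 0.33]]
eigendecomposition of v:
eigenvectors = [[0.15-0.52j,  (0.15+0.52j)],  [-0.84+0.00j,  (-0.84-0j)]]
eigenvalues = [(0.26+0.27j), (0.26-0.27j)]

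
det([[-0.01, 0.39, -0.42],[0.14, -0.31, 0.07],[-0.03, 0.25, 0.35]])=-0.029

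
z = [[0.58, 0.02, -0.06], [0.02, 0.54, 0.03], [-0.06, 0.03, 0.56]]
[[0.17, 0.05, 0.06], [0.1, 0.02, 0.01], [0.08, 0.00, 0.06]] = z @[[0.3, 0.08, 0.11], [0.16, 0.04, 0.0], [0.16, 0.01, 0.12]]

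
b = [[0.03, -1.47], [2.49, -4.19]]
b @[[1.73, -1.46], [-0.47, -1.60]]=[[0.74, 2.31], [6.28, 3.07]]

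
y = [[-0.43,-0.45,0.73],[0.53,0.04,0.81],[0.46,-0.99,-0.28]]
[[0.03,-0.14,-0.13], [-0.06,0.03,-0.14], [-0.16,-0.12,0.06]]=y @ [[-0.14, 0.09, 0.01], [0.09, 0.17, -0.01], [0.01, -0.03, -0.18]]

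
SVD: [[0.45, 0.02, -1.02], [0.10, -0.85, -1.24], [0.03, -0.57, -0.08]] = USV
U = [[0.54, 0.72, -0.43],[0.82, -0.34, 0.45],[0.18, -0.6, -0.78]]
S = [1.8, 0.75, 0.19]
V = [[0.18, -0.44, -0.88], [0.36, 0.86, -0.35], [-0.91, 0.25, -0.32]]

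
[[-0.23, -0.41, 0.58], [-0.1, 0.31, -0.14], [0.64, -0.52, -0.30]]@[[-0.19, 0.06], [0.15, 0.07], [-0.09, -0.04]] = [[-0.07, -0.07], [0.08, 0.02], [-0.17, 0.01]]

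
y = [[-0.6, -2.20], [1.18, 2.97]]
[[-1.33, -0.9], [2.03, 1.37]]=y @ [[0.64, 0.43], [0.43, 0.29]]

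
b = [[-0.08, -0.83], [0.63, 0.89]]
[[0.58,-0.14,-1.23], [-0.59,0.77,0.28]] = b@[[0.06, 1.14, -1.91], [-0.70, 0.06, 1.67]]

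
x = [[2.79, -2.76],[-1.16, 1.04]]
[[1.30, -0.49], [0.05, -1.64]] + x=[[4.09, -3.25], [-1.11, -0.6]]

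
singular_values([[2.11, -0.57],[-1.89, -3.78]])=[4.26, 2.13]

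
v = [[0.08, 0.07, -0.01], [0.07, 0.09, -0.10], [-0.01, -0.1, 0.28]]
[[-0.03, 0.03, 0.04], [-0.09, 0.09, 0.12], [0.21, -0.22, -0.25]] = v @ [[-0.30, 0.31, 0.42], [0.06, -0.06, -0.02], [0.76, -0.78, -0.89]]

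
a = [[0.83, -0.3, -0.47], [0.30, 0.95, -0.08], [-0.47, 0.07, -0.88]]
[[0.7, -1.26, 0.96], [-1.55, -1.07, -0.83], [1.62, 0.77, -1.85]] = a @ [[-0.64, -1.73, 1.42],[-1.57, -0.58, -1.22],[-1.62, -0.00, 1.25]]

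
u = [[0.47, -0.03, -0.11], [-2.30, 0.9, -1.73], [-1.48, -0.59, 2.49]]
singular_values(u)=[3.22, 2.78, 0.0]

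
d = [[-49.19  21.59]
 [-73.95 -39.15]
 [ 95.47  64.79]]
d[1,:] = [-73.95, -39.15]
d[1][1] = -39.15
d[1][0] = -73.95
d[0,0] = -49.19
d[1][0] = -73.95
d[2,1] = 64.79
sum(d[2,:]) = 160.26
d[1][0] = -73.95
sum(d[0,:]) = -27.599999999999998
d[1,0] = -73.95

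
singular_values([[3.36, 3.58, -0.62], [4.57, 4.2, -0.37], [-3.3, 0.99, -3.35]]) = [8.11, 4.52, 0.05]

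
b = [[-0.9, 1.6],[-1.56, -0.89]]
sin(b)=[[-1.98, 1.47], [-1.44, -1.97]]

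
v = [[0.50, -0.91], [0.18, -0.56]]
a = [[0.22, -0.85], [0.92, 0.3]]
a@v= [[-0.04,  0.28], [0.51,  -1.01]]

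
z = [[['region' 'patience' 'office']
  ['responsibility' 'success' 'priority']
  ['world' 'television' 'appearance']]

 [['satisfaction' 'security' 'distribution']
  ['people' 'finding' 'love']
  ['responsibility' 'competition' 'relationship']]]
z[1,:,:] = [['satisfaction', 'security', 'distribution'], ['people', 'finding', 'love'], ['responsibility', 'competition', 'relationship']]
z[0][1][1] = 'success'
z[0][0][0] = 'region'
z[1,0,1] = 'security'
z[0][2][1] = 'television'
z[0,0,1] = 'patience'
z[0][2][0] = 'world'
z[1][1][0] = 'people'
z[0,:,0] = ['region', 'responsibility', 'world']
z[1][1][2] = 'love'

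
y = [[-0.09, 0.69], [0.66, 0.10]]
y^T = [[-0.09,0.66],[0.69,0.1]]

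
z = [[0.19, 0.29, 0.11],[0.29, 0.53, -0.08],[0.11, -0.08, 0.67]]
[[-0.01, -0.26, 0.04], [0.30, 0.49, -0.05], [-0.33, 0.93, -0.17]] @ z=[[-0.07, -0.14, 0.05], [0.19, 0.35, -0.04], [0.19, 0.41, -0.22]]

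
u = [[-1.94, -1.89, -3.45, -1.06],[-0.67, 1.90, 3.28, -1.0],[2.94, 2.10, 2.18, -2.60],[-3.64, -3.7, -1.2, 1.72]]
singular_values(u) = [8.45, 3.69, 2.38, 1.21]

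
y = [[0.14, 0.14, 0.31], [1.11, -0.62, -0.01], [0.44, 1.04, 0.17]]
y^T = [[0.14, 1.11, 0.44], [0.14, -0.62, 1.04], [0.31, -0.01, 0.17]]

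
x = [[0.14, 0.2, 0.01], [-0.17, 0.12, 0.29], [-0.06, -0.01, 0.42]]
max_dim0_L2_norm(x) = 0.51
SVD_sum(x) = [[0.0, -0.00, -0.01], [-0.10, 0.04, 0.32], [-0.12, 0.05, 0.39]] + [[0.12, 0.21, 0.01], [0.02, 0.03, 0.00], [-0.01, -0.02, -0.0]] + [[0.02, -0.01, 0.01],[-0.09, 0.05, -0.03],[0.07, -0.04, 0.03]]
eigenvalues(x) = [(0.15+0.16j), (0.15-0.16j), (0.37+0j)]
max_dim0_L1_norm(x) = 0.72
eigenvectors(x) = [[0.77+0.00j, 0.77-0.00j, 0.47+0.00j], [0.04+0.61j, (0.04-0.61j), (0.51+0j)], [(0.12+0.09j), 0.12-0.09j, 0.72+0.00j]]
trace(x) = 0.68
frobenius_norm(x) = 0.61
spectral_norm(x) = 0.54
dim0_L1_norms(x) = [0.37, 0.33, 0.72]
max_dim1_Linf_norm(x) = 0.42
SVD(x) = [[-0.01, -0.99, 0.15], [0.63, -0.13, -0.76], [0.77, 0.09, 0.63]] @ diag([0.5359226266523734, 0.24628590267625244, 0.13903306220091827]) @ [[-0.29, 0.12, 0.95], [-0.49, -0.87, -0.04], [0.82, -0.48, 0.31]]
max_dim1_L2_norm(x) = 0.42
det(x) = 0.02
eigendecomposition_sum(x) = [[(0.09+0.08j), 0.12-0.10j, (-0.15+0.02j)], [-0.06+0.08j, 0.09+0.09j, (-0.02-0.12j)], [0.02j, 0.03-0.00j, (-0.02-0.02j)]] + [[(0.09-0.08j), (0.12+0.1j), -0.15-0.02j], [(-0.06-0.08j), (0.09-0.09j), -0.02+0.12j], [-0.02j, (0.03+0j), (-0.02+0.02j)]] + [[-0.04+0.00j,(-0.05+0j),0.30-0.00j],[(-0.05+0j),-0.05+0.00j,0.33-0.00j],[-0.07+0.00j,-0.07+0.00j,0.47-0.00j]]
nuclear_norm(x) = 0.92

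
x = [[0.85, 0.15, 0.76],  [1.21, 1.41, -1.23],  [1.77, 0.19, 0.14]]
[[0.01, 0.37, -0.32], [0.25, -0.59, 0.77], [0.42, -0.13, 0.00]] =x @ [[0.29, -0.15, 0.03], [-0.29, 0.24, 0.10], [-0.25, 0.61, -0.48]]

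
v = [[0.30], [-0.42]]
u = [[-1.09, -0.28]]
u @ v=[[-0.21]]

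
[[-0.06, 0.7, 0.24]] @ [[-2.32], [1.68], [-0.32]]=[[1.24]]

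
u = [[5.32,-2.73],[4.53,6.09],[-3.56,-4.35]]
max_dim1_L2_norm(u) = 7.59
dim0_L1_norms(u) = [13.41, 13.17]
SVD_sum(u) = [[1.20,  1.25], [5.23,  5.41], [-3.89,  -4.03]] + [[4.12, -3.98], [-0.7, 0.68], [0.33, -0.32]]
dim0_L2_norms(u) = [7.84, 7.97]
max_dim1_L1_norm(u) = 10.62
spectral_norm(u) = 9.54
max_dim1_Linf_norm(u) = 6.09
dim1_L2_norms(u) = [5.98, 7.59, 5.62]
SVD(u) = [[-0.18, 0.98], [-0.79, -0.17], [0.59, 0.08]] @ diag([9.541867113022308, 5.823501695494157]) @ [[-0.69, -0.72], [0.72, -0.69]]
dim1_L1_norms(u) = [8.05, 10.62, 7.91]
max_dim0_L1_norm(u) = 13.41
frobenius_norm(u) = 11.18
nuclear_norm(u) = 15.37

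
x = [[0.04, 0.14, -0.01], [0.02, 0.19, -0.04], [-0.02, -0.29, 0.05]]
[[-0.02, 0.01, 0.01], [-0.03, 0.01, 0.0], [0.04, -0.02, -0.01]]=x @ [[0.06,  -0.05,  0.25], [-0.15,  0.09,  0.02], [-0.04,  0.15,  0.1]]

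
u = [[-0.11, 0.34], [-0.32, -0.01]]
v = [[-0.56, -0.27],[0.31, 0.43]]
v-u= [[-0.45, -0.61], [0.63, 0.44]]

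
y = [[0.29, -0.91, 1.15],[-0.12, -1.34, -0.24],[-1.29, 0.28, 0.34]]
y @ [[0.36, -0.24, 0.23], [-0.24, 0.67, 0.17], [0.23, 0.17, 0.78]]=[[0.59, -0.48, 0.81], [0.22, -0.91, -0.44], [-0.45, 0.56, 0.02]]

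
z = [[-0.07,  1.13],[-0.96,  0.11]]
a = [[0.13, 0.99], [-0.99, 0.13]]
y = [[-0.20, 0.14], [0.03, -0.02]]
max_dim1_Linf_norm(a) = 0.99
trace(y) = -0.22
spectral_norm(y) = 0.25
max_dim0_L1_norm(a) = 1.12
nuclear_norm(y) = 0.25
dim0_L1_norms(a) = [1.12, 1.12]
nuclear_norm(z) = 2.09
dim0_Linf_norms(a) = [0.99, 0.99]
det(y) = -0.00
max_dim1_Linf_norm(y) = 0.2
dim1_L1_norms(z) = [1.2, 1.07]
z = y + a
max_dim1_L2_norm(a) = 1.0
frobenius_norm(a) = 1.41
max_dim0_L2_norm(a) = 1.0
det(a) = 1.00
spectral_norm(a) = 1.00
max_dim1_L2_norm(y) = 0.24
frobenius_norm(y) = 0.25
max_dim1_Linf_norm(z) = 1.13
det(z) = 1.08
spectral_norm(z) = 1.17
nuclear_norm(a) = 2.00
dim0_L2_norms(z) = [0.96, 1.14]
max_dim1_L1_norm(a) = 1.12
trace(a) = 0.26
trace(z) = 0.04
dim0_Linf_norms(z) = [0.96, 1.13]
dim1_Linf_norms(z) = [1.13, 0.96]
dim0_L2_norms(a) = [1.0, 1.0]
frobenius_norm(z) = 1.49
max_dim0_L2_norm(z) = 1.14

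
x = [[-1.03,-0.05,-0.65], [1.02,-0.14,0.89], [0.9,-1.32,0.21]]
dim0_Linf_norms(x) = [1.03, 1.32, 0.89]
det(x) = -0.42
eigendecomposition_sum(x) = [[-0.24+0.00j, (-0.17+0j), -0.01+0.00j], [-0.06+0.00j, (-0.04+0j), -0.00+0.00j], [(0.28-0j), (0.2-0j), (0.01-0j)]] + [[-0.39-0.04j, 0.06-0.38j, -0.32-0.11j], [(0.54+0.02j), (-0.05+0.53j), 0.45+0.12j], [(0.31+0.76j), -0.76+0.26j, (0.1+0.69j)]] + [[-0.39+0.04j, 0.06+0.38j, -0.32+0.11j],[(0.54-0.02j), -0.05-0.53j, (0.45-0.12j)],[(0.31-0.76j), (-0.76-0.26j), 0.10-0.69j]]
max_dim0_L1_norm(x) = 2.95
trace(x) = -0.96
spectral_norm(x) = 2.15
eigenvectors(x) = [[(0.64+0j), (-0.17+0.33j), (-0.17-0.33j)], [0.16+0.00j, 0.21-0.47j, (0.21+0.47j)], [-0.75+0.00j, (0.77+0j), 0.77-0.00j]]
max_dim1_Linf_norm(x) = 1.32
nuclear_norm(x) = 3.45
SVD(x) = [[-0.51, -0.47, -0.72], [0.59, 0.42, -0.69], [0.63, -0.78, 0.07]] @ diag([2.148068422890287, 1.1363446582455743, 0.1703609939463331]) @ [[0.79, -0.41, 0.46], [0.19, 0.87, 0.46], [0.59, 0.27, -0.76]]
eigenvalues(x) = [(-0.27+0j), (-0.34+1.18j), (-0.34-1.18j)]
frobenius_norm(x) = 2.44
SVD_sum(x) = [[-0.86, 0.45, -0.5], [1.0, -0.52, 0.58], [1.06, -0.56, 0.62]] + [[-0.1, -0.47, -0.24], [0.09, 0.42, 0.22], [-0.17, -0.77, -0.4]] + [[-0.07, -0.03, 0.09], [-0.07, -0.03, 0.09], [0.01, 0.0, -0.01]]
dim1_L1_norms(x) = [1.73, 2.05, 2.43]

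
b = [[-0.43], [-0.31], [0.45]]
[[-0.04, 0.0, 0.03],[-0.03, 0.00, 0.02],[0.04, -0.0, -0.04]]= b @ [[0.09, -0.01, -0.08]]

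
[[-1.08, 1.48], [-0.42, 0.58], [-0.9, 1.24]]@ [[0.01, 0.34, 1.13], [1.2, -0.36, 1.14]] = [[1.77, -0.90, 0.47], [0.69, -0.35, 0.19], [1.48, -0.75, 0.4]]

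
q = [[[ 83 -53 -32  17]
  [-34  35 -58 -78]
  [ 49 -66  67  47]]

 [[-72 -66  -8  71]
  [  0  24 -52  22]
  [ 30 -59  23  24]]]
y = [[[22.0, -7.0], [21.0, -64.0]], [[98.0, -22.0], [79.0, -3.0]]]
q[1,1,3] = 22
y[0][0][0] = 22.0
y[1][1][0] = 79.0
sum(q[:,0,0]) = 11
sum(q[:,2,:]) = 115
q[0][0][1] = -53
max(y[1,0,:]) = 98.0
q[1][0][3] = 71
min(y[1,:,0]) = 79.0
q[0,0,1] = -53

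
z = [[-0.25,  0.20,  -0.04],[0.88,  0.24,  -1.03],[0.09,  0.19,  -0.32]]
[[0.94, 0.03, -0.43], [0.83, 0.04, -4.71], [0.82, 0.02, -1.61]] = z @ [[-0.93, 0.95, -0.69], [3.4, 1.58, -2.34], [-0.81, 1.14, 3.44]]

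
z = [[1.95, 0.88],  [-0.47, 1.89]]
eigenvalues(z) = [(1.92+0.64j), (1.92-0.64j)]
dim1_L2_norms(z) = [2.14, 1.95]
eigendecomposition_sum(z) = [[0.98+0.28j, 0.44-1.32j], [-0.24+0.70j, (0.94+0.37j)]] + [[(0.97-0.28j), (0.44+1.32j)], [(-0.23-0.7j), (0.94-0.37j)]]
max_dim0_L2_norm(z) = 2.08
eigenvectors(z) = [[0.81+0.00j, (0.81-0j)],  [-0.03+0.59j, (-0.03-0.59j)]]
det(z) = 4.10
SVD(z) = [[0.86, 0.52], [0.52, -0.86]] @ diag([2.2423800442556305, 1.828013057153618]) @ [[0.64, 0.77], [0.77, -0.64]]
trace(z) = 3.84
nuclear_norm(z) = 4.07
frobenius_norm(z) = 2.89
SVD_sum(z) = [[1.22,  1.48], [0.74,  0.90]] + [[0.73, -0.60], [-1.21, 0.99]]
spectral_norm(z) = 2.24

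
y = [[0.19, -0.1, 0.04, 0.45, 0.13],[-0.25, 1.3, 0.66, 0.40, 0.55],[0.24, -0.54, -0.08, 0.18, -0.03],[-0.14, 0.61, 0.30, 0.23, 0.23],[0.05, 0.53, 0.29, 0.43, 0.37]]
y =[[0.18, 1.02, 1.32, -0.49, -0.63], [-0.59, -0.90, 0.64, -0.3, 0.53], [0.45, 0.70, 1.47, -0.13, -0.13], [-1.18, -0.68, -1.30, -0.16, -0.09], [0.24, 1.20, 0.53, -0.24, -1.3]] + [[0.01, -1.12, -1.28, 0.94, 0.76],[0.34, 2.20, 0.02, 0.7, 0.02],[-0.21, -1.24, -1.55, 0.31, 0.1],[1.04, 1.29, 1.6, 0.39, 0.32],[-0.19, -0.67, -0.24, 0.67, 1.67]]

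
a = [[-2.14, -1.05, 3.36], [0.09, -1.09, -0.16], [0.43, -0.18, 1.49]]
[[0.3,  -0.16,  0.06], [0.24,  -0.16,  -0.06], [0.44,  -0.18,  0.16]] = a@ [[0.27, -0.11, 0.09], [-0.23, 0.15, 0.05], [0.19, -0.07, 0.09]]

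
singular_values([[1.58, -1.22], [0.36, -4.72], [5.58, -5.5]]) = [8.93, 2.85]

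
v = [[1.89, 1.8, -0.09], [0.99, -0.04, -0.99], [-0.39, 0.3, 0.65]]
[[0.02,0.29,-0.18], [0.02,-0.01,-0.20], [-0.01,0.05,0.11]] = v @ [[0.02, 0.18, -0.14],[-0.01, -0.02, 0.05],[-0.0, 0.19, 0.06]]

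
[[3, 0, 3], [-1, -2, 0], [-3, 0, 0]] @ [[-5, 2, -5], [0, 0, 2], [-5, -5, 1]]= [[-30, -9, -12], [5, -2, 1], [15, -6, 15]]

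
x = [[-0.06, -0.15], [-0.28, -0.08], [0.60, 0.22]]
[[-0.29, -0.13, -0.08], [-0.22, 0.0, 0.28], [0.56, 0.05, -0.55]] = x @ [[0.27, -0.28, -1.32], [1.82, 0.98, 1.08]]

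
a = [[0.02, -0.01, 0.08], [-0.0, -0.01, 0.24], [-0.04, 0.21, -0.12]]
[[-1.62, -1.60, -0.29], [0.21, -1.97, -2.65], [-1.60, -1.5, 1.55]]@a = [[-0.02, -0.03, -0.48], [0.11, -0.54, -0.14], [-0.09, 0.36, -0.67]]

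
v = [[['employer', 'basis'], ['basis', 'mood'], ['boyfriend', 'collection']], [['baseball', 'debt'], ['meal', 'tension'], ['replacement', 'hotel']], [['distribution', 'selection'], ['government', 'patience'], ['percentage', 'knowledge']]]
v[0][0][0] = 'employer'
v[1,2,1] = 'hotel'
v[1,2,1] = 'hotel'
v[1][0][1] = 'debt'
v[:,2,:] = [['boyfriend', 'collection'], ['replacement', 'hotel'], ['percentage', 'knowledge']]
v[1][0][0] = 'baseball'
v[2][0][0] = 'distribution'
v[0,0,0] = 'employer'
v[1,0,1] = 'debt'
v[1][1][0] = 'meal'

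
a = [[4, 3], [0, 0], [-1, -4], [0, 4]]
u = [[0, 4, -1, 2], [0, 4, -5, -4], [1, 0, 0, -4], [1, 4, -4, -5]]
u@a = [[1, 12], [5, 4], [4, -13], [8, -1]]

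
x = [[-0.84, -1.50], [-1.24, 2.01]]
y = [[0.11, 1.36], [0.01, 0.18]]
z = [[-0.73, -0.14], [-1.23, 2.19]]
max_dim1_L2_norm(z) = 2.51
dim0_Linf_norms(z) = [1.23, 2.19]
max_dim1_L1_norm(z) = 3.42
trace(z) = 1.46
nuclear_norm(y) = 1.38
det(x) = -3.55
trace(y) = 0.29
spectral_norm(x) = 2.58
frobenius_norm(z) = 2.62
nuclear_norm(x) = 3.95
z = x + y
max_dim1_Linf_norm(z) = 2.19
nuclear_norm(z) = 3.23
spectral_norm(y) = 1.38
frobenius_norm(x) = 2.92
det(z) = -1.77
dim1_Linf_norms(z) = [0.73, 2.19]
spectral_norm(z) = 2.52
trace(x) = 1.17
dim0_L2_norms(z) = [1.43, 2.19]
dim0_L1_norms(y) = [0.12, 1.54]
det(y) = 0.01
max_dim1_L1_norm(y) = 1.47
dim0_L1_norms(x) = [2.08, 3.51]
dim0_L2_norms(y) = [0.11, 1.37]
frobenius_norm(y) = 1.38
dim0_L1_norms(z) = [1.96, 2.33]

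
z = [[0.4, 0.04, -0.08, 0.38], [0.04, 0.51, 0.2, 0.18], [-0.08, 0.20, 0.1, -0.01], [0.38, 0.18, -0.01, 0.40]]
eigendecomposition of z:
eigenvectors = [[0.59, 0.43, 0.58, -0.35], [0.45, -0.78, -0.13, -0.42], [0.05, -0.42, 0.65, 0.64], [0.67, 0.17, -0.47, 0.55]]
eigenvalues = [0.85, 0.56, -0.01, 0.0]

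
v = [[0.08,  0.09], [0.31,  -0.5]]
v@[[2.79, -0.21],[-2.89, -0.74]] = [[-0.04, -0.08], [2.31, 0.3]]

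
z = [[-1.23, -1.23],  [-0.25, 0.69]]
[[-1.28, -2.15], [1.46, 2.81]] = z @ [[-0.79, -1.71], [1.83, 3.46]]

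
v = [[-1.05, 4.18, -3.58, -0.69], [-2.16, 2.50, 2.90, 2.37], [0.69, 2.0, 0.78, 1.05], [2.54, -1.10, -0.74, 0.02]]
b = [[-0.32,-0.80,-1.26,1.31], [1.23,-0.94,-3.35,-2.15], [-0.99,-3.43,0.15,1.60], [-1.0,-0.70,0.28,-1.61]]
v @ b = [[9.71, 9.67, -13.41, -14.98], [-1.47, -12.23, -4.55, -7.38], [0.42, -5.84, -7.16, -3.84], [-1.45, 1.53, 0.38, 4.48]]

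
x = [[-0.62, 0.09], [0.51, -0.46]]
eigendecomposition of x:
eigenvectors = [[-0.52, -0.28], [0.86, -0.96]]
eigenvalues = [-0.77, -0.31]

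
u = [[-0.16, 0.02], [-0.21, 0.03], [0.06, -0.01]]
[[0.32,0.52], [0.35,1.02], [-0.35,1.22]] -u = [[0.48, 0.50], [0.56, 0.99], [-0.41, 1.23]]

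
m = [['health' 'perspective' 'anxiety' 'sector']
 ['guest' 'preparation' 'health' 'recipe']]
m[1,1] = 'preparation'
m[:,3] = ['sector', 'recipe']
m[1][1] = 'preparation'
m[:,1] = ['perspective', 'preparation']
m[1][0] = 'guest'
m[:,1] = ['perspective', 'preparation']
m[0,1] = 'perspective'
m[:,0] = ['health', 'guest']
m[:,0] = ['health', 'guest']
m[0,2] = 'anxiety'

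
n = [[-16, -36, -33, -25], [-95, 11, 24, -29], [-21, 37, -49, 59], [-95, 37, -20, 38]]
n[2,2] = -49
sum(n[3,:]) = -40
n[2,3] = 59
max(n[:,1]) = 37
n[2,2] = -49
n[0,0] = -16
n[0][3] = -25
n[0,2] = -33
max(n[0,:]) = -16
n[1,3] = -29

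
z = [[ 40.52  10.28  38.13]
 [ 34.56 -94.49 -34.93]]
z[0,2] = 38.13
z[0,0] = 40.52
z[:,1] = [10.28, -94.49]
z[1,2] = -34.93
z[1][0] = 34.56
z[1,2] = -34.93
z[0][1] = 10.28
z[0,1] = 10.28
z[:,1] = [10.28, -94.49]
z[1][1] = -94.49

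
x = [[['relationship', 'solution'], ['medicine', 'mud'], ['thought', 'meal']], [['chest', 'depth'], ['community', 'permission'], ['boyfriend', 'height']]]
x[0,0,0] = 'relationship'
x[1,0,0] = 'chest'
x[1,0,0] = 'chest'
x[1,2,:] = ['boyfriend', 'height']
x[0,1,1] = 'mud'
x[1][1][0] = 'community'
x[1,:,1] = ['depth', 'permission', 'height']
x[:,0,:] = [['relationship', 'solution'], ['chest', 'depth']]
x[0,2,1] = 'meal'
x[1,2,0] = 'boyfriend'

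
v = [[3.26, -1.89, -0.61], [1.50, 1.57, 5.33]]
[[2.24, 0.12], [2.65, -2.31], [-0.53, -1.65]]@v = [[7.48,-4.05,-0.73], [5.17,-8.64,-13.93], [-4.2,-1.59,-8.47]]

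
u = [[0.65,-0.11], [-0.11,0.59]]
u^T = [[0.65, -0.11], [-0.11, 0.59]]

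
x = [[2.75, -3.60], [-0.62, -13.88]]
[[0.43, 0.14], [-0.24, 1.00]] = x@[[0.17, -0.04],  [0.01, -0.07]]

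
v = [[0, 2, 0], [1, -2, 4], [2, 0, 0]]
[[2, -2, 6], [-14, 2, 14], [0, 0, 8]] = v @ [[0, 0, 4], [1, -1, 3], [-3, 0, 4]]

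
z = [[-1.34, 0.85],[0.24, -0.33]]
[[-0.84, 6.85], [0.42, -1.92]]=z@[[-0.35, -2.63], [-1.54, 3.91]]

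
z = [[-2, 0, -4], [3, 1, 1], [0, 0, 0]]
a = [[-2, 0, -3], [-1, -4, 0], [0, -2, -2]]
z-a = [[0, 0, -1], [4, 5, 1], [0, 2, 2]]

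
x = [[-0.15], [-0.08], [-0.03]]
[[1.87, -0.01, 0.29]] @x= [[-0.29]]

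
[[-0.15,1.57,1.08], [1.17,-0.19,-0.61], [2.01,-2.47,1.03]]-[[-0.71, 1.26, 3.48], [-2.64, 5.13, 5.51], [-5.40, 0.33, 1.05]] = [[0.56, 0.31, -2.4], [3.81, -5.32, -6.12], [7.41, -2.8, -0.02]]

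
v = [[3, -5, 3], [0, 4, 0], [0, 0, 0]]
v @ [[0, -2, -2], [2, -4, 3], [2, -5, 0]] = [[-4, -1, -21], [8, -16, 12], [0, 0, 0]]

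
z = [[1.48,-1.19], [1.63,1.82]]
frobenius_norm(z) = 3.09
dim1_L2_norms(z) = [1.9, 2.44]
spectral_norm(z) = 2.45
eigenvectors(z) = [[(0.08-0.64j),  0.08+0.64j], [-0.76+0.00j,  (-0.76-0j)]]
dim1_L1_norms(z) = [2.67, 3.45]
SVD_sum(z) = [[0.18,0.17], [1.76,1.68]] + [[1.3,  -1.36], [-0.13,  0.14]]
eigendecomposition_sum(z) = [[0.74+0.79j, (-0.59+0.71j)], [0.82-0.97j, (0.91+0.59j)]] + [[0.74-0.79j, (-0.59-0.71j)], [0.82+0.97j, (0.91-0.59j)]]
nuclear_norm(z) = 4.34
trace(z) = 3.30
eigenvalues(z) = [(1.65+1.38j), (1.65-1.38j)]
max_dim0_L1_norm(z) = 3.11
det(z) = 4.63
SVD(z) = [[-0.1, -0.99], [-0.99, 0.1]] @ diag([2.4484204452114677, 1.8923628942331538]) @ [[-0.72,-0.69], [-0.69,0.72]]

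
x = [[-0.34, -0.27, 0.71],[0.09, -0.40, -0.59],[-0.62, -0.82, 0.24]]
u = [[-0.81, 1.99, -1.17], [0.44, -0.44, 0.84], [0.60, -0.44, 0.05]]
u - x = [[-0.47, 2.26, -1.88],  [0.35, -0.04, 1.43],  [1.22, 0.38, -0.19]]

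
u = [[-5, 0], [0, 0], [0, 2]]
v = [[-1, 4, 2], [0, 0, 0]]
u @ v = [[5, -20, -10], [0, 0, 0], [0, 0, 0]]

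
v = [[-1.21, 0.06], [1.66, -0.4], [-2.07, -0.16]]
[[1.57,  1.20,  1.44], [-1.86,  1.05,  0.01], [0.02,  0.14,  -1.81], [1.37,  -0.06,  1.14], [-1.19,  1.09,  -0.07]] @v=[[-2.89, -0.62], [3.97, -0.53], [3.95, 0.23], [-4.12, -0.08], [3.39, -0.5]]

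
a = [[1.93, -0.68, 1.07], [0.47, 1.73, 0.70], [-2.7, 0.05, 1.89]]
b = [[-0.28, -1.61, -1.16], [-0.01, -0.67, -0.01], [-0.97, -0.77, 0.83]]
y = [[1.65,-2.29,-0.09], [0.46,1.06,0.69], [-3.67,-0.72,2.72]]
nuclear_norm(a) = 7.39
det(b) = 0.87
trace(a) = 5.55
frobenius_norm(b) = 2.59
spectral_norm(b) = 2.13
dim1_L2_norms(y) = [2.82, 1.35, 4.62]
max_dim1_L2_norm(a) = 3.3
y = a + b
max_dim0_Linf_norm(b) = 1.61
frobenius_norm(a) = 4.46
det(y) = 13.92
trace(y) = 5.43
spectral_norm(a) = 3.51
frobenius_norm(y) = 5.58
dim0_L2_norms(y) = [4.05, 2.62, 2.81]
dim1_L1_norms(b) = [3.05, 0.69, 2.57]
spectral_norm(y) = 4.78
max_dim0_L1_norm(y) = 5.78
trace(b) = -0.12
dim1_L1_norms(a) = [3.68, 2.9, 4.64]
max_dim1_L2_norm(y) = 4.62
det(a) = 13.16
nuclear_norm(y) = 8.54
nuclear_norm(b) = 3.86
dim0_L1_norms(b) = [1.26, 3.05, 2.0]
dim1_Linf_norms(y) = [2.29, 1.06, 3.67]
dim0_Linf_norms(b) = [0.97, 1.61, 1.16]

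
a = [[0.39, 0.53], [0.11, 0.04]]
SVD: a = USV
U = [[-0.99, -0.15], [-0.15, 0.99]]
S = [0.67, 0.06]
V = [[-0.6,-0.8], [0.80,-0.6]]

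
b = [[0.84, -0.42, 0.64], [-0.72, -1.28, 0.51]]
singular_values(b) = [1.57, 1.11]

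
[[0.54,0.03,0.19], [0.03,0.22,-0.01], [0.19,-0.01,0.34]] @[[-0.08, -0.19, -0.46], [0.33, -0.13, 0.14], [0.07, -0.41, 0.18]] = [[-0.02, -0.18, -0.21], [0.07, -0.03, 0.02], [0.01, -0.17, -0.03]]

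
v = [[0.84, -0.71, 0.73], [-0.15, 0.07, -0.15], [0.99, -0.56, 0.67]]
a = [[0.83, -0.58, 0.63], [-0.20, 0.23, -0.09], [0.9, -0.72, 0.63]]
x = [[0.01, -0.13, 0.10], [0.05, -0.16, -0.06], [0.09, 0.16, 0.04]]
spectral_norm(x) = 0.26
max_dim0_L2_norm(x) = 0.26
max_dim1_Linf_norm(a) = 0.9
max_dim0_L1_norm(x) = 0.45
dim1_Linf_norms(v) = [0.84, 0.15, 0.99]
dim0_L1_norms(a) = [1.93, 1.53, 1.35]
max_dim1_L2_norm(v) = 1.32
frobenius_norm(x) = 0.31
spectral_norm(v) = 1.87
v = a + x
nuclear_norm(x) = 0.49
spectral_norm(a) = 1.80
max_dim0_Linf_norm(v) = 0.99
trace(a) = 1.69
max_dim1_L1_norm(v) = 2.28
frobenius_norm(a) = 1.80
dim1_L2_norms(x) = [0.16, 0.18, 0.19]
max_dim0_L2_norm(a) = 1.24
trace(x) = -0.11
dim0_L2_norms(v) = [1.31, 0.91, 1.0]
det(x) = 0.00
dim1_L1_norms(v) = [2.28, 0.37, 2.22]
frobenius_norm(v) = 1.88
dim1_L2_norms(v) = [1.32, 0.22, 1.32]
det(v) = 0.01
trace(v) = 1.58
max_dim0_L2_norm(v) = 1.31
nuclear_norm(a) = 1.92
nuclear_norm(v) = 2.08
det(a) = 0.00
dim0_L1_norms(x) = [0.15, 0.45, 0.2]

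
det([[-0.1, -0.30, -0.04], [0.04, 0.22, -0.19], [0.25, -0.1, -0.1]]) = 0.020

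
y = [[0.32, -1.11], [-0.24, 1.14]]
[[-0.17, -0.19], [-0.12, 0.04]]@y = [[-0.01, -0.03], [-0.05, 0.18]]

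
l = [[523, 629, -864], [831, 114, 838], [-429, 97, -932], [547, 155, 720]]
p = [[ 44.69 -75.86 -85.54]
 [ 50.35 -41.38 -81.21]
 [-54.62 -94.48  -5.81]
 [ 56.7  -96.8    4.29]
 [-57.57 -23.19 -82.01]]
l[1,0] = 831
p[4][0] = -57.57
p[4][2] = -82.01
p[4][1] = -23.19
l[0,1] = 629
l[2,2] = -932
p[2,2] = -5.81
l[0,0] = 523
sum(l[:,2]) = -238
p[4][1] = -23.19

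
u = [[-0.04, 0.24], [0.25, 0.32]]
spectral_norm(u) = 0.44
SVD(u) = [[0.44, 0.90], [0.9, -0.44]] @ diag([0.4441040595324242, 0.1639255450099862]) @ [[0.47,  0.88], [-0.88,  0.47]]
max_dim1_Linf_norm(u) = 0.32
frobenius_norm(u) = 0.47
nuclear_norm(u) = 0.61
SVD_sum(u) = [[0.09, 0.17], [0.19, 0.35]] + [[-0.13,  0.07], [0.06,  -0.03]]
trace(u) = 0.28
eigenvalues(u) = [-0.16, 0.44]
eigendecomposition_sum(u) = [[-0.13, 0.06], [0.07, -0.03]] + [[0.09, 0.18], [0.18, 0.35]]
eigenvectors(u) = [[-0.89, -0.44], [0.46, -0.9]]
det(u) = -0.07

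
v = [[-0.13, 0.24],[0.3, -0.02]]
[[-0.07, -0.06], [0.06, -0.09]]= v @ [[0.2, -0.32], [-0.19, -0.41]]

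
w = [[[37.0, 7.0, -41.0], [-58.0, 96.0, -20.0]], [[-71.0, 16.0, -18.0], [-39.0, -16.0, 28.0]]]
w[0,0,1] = 7.0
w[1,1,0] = -39.0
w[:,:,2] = [[-41.0, -20.0], [-18.0, 28.0]]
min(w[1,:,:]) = -71.0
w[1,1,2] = 28.0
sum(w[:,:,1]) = 103.0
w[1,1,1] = -16.0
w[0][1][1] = 96.0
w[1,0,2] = -18.0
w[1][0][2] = -18.0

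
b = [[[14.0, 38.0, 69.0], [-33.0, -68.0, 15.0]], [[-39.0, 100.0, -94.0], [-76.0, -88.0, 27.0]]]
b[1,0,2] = -94.0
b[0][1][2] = 15.0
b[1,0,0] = -39.0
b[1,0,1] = 100.0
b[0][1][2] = 15.0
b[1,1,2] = 27.0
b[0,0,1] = 38.0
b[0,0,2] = 69.0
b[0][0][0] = 14.0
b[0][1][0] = -33.0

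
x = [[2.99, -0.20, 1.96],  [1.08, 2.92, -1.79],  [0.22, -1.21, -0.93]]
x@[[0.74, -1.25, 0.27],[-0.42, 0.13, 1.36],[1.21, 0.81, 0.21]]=[[4.67, -2.18, 0.95],[-2.59, -2.42, 3.89],[-0.45, -1.19, -1.78]]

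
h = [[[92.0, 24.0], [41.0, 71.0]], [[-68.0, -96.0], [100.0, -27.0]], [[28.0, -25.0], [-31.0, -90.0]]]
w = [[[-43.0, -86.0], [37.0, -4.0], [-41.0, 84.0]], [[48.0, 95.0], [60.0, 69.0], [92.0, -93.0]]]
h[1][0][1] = -96.0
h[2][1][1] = -90.0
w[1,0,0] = 48.0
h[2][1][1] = -90.0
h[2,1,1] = -90.0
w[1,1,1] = 69.0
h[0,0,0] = 92.0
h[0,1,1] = 71.0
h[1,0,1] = -96.0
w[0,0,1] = -86.0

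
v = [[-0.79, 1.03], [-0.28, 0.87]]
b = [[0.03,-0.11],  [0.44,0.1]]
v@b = [[0.43, 0.19], [0.37, 0.12]]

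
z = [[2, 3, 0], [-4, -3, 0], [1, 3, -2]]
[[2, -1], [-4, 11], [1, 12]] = z @[[1, -5], [0, 3], [0, -4]]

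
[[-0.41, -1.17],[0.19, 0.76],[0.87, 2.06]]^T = [[-0.41, 0.19, 0.87], [-1.17, 0.76, 2.06]]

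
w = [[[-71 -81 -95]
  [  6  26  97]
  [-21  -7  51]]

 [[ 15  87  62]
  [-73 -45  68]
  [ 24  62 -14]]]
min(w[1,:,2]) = -14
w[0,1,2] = 97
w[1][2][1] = 62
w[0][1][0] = 6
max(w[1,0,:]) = 87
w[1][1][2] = 68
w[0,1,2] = 97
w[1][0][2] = 62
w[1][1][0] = -73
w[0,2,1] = -7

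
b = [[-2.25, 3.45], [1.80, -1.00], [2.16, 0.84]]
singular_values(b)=[4.59, 2.35]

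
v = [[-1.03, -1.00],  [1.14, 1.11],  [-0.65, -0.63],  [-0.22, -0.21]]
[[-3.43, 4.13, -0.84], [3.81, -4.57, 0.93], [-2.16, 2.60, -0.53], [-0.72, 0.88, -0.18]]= v @ [[-0.26, -3.23, 1.74], [3.7, -0.80, -0.95]]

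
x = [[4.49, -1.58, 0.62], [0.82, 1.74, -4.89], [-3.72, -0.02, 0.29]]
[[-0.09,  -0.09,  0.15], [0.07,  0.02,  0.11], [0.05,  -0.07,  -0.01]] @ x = [[-1.04, -0.02, 0.43], [-0.08, -0.08, -0.02], [0.2, -0.20, 0.37]]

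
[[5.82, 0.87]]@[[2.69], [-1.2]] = [[14.61]]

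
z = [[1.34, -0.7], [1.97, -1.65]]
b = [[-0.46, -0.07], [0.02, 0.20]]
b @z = [[-0.75, 0.44], [0.42, -0.34]]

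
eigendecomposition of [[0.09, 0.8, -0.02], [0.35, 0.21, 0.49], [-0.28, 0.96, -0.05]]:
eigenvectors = [[0.44, -0.81, 0.62],[-0.49, -0.09, 0.64],[0.75, 0.58, 0.46]]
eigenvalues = [-0.85, 0.19, 0.9]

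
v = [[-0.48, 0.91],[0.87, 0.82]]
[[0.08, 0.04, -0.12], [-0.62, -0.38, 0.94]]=v@[[-0.53, -0.32, 0.81], [-0.19, -0.12, 0.29]]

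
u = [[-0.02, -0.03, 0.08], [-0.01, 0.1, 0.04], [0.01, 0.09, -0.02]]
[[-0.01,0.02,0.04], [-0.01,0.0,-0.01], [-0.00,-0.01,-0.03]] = u @ [[0.31, -0.04, 0.33],  [-0.09, -0.06, -0.28],  [-0.04, 0.19, 0.44]]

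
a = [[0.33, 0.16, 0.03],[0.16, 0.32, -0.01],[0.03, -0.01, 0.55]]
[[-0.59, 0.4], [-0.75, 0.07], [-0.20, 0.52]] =a @[[-0.82,1.32], [-1.95,-0.41], [-0.36,0.86]]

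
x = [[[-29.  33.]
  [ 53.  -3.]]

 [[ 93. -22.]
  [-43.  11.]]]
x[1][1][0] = -43.0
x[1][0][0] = 93.0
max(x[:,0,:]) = 93.0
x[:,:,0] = [[-29.0, 53.0], [93.0, -43.0]]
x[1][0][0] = 93.0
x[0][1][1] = -3.0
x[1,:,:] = [[93.0, -22.0], [-43.0, 11.0]]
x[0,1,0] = 53.0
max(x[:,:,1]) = 33.0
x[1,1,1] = 11.0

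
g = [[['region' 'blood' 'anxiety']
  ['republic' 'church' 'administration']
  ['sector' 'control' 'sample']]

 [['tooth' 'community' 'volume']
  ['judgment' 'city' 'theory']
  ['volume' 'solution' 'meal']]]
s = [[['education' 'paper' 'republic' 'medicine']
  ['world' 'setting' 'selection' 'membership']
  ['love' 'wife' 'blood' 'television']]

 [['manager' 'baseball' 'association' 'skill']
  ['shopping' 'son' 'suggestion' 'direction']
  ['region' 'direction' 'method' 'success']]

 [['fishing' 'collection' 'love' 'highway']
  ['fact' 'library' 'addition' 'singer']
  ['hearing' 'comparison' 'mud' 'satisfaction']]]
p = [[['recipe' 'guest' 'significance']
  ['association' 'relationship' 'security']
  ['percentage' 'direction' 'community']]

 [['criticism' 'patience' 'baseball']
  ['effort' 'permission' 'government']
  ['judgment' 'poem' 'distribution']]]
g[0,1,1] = 'church'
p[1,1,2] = 'government'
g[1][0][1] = 'community'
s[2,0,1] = 'collection'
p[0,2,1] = 'direction'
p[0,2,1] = 'direction'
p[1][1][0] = 'effort'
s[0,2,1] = 'wife'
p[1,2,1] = 'poem'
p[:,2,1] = ['direction', 'poem']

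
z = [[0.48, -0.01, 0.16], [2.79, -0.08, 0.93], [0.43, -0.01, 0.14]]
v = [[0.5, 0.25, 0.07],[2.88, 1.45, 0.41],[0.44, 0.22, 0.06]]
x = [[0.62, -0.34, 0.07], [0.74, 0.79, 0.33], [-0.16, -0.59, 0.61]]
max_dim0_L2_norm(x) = 1.04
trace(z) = 0.54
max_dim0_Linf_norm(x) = 0.79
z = v @ x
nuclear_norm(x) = 2.63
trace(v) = 2.01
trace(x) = 2.02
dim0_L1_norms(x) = [1.52, 1.72, 1.01]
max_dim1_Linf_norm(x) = 0.79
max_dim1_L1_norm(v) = 4.74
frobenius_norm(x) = 1.59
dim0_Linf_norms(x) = [0.74, 0.79, 0.61]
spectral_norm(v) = 3.34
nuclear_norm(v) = 3.34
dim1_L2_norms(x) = [0.71, 1.13, 0.86]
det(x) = 0.57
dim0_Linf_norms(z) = [2.79, 0.08, 0.93]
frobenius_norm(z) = 3.02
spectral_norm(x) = 1.22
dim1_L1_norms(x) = [1.03, 1.86, 1.36]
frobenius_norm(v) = 3.34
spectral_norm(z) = 3.02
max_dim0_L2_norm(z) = 2.86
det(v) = -0.00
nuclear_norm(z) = 3.03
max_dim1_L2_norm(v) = 3.25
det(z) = 0.00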